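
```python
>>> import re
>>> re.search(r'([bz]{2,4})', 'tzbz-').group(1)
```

'zbz'

This matches 2 to 4 of one of [bz] (captured).
`re.search` tries every starting position until one works.
The match spans [1:4] → 'zbz'.
Captured: group 1 = 'zbz'.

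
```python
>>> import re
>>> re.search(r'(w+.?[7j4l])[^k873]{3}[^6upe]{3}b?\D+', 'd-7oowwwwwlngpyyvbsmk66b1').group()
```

The pattern matches one or more of the literal 'w', then optionally any character, then one of [7j4l] (captured); then exactly 3 of any character except [k873], then exactly 3 of any character except [6upe]; then optionally a literal 'b', then one or more of a non-digit.
The match spans [5:21] → 'wwwwwlngpyyvbsmk'.

'wwwwwlngpyyvbsmk'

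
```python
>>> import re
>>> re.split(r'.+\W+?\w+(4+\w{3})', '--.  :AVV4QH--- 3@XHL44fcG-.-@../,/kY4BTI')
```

['', '4BTI', '']

Pattern: one or more of any character; then one or more of a non-word character (lazy), then one or more of a word character; then one or more of a literal '4', then exactly 3 of a word character (captured).
The group in the pattern means `split` returns the separators' captures alongside the pieces.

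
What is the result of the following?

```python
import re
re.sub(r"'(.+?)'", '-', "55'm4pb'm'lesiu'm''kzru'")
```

'55-m-m-'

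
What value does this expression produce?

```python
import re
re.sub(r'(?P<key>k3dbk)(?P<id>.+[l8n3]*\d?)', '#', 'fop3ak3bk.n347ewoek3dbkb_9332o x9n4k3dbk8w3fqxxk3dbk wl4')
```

'fop3ak3bk.n347ewoe#'

This matches the literal 'k3', then the literal 'dbk' (captured as 'key'); then one or more of any character, then zero or more of one of [l8n3], then optionally a digit (captured as 'id').
Matches: at [18:56] → 'k3dbkb_9332o x9n4k3dbk8w3fqxxk3dbk wl4'.
Each match is replaced by '#'.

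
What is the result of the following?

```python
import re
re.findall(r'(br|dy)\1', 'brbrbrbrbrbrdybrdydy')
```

`\1` has to match the exact text group 1 already captured.
`findall` collects group 1 from each match (4 total).

['br', 'br', 'br', 'dy']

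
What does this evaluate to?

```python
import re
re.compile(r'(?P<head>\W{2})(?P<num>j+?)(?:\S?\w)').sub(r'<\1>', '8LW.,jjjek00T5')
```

'8LW<.,>ek00T5'

Pattern: exactly 2 of a non-word character (captured as 'head'); then one or more of a literal 'j' (lazy) (captured as 'num'); then optionally a non-whitespace character, then a word character (non-capturing group).
Matches: at [3:8] → '.,jjj'.
The replacement refers to a captured group, so each match is rewritten using its own captured text.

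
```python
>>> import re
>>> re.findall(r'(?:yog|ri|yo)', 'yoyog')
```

`|` is ordered: at each position the engine commits to the first alternative that works.
No capturing groups, so `findall` returns the 2 full match strings.

['yo', 'yog']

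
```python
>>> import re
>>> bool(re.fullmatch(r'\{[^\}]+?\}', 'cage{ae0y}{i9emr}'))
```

False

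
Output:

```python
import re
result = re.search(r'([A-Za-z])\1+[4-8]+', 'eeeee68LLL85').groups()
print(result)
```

('e',)

The match spans [0:7] → 'eeeee68'.
Captured: group 1 = 'e'.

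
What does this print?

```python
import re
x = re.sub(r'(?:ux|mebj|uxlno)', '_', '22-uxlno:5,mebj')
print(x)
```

22-_lno:5,_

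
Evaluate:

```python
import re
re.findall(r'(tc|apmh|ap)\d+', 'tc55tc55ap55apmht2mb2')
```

Walking the string: at [0:4] match 'tc55', group 1 = 'tc'; at [4:8] match 'tc55', group 1 = 'tc'; at [8:12] match 'ap55', group 1 = 'ap'.
With a single group, `findall` returns only what that group captured — 3 items.

['tc', 'tc', 'ap']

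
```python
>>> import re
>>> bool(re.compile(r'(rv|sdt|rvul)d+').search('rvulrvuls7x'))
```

`re.search` scans for the first position where the pattern succeeds.
Here no position works, so the call returns None, and `bool(None)` is False.

False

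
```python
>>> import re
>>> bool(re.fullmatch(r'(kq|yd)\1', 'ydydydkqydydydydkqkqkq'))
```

After group 1 captures some text, `\1` only succeeds where that same text appears again.
`fullmatch` succeeds only if the pattern covers the string from start to end.
Here the string isn't matched end-to-end, so the call returns None, and `bool(None)` is False.

False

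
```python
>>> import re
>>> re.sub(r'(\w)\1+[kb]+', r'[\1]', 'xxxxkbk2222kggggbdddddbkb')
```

'[x][2][g][d]'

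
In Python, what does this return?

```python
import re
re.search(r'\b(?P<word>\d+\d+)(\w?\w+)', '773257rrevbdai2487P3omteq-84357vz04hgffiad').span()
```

(0, 25)

Pattern: a word boundary (`\b`, zero-width); then one or more of a digit, then one or more of a digit (captured as 'word'); then optionally a word character, then one or more of a word character (captured).
The match spans [0:25] → '773257rrevbdai2487P3omteq'.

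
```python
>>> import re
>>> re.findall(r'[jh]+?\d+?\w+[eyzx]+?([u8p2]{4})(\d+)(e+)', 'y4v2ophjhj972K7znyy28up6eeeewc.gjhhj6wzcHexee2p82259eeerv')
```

This matches one or more of one of [jh] (lazy); then one or more of a digit (lazy); then one or more of a word character, then one or more of one of [eyzx] (lazy); then exactly 4 of one of [u8p2] (captured); then one or more of a digit (captured); then one or more of a literal 'e' (captured).
Matches: at [6:28] match 'hjhj972K7znyy28up6eeee', groups = ('28up', '6', 'eeee'); at [32:55] match 'jhhj6wzcHexee2p82259eee', groups = ('2p82', '259', 'eee').
3 groups means each result is a tuple of 3 captured strings — 2 here.

[('28up', '6', 'eeee'), ('2p82', '259', 'eee')]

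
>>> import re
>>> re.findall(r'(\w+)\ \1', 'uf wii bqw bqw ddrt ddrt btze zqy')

['bqw', 'ddrt']

`\1` is not a pattern — it's the concrete string captured by group 1, re-applied verbatim.
Walking the string: at [7:14] match 'bqw bqw', group 1 = 'bqw'; at [15:24] match 'ddrt ddrt', group 1 = 'ddrt'.
One capturing group, so `findall` returns just the captured substring from each match — 2 in all.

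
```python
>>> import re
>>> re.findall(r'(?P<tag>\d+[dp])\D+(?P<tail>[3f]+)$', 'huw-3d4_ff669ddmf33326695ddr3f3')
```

[('33326695d', '3f3')]

The pattern matches one or more of a digit, then one of [dp] (captured as 'tag'); then one or more of a non-digit; then one or more of one of [3f] (captured as 'tail'); then anchored at the end.
Walking the string: at [17:31] match '33326695ddr3f3', groups = ('33326695d', '3f3').
With 2 capturing groups, `findall` returns a 2-tuple per match.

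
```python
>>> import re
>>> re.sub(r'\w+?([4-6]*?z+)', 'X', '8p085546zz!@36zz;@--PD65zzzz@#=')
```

'X!@X;@--X@#='

Every occurrence is swapped for 'X'.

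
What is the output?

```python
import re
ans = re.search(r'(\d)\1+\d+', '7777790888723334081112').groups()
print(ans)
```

A backreference is literal: `\1` must see the identical characters the first group matched.
Unlike `match`, `search` isn't anchored — it looks for the pattern anywhere in the string.
The match spans [0:22] → '7777790888723334081112'.
Captured: group 1 = '7'.

('7',)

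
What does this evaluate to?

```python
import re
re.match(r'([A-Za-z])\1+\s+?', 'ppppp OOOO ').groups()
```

The backreference `\1` re-matches whatever the first group consumed, character for character.
`match` is anchored at position 0; if the pattern doesn't fit there, it returns None.
The match spans [0:6] → 'ppppp '.
Captured: group 1 = 'p'.

('p',)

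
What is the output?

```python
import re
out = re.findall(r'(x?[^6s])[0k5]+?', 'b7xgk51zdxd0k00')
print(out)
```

['xg', 'xd', 'k']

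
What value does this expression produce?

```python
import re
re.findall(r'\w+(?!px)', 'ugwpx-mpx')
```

['ugwpx', 'mpx']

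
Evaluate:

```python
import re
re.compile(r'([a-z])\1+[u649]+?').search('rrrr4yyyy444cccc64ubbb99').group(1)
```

The match spans [0:5] → 'rrrr4'.
Captured: group 1 = 'r'.

'r'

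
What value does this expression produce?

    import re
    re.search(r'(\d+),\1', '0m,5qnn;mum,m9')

None

A backreference is literal: `\1` must see the identical characters the first group matched.
Here nothing in the string fits, so the call returns None.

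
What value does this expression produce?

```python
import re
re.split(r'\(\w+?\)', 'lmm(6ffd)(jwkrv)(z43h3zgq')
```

['lmm', '', '(z43h3zgq']

Splitting on the pattern gives 3 pieces.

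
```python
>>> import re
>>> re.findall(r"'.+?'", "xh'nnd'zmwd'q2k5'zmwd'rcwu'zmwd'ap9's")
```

With the lazy modifier that quantifier settles for the fewest repetitions that let the rest of the pattern succeed (the atoms after it are unaffected and can still be greedy).
With no groups in the pattern, `findall` gives back each whole match — 4 here.

["'nnd'", "'q2k5'", "'rcwu'", "'ap9'"]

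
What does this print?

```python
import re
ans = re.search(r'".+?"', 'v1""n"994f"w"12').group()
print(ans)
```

""n"

With the lazy modifier that quantifier settles for the fewest repetitions that let the rest of the pattern succeed (the atoms after it are unaffected and can still be greedy).
`re.search` tries every starting position until one works.
The match spans [2:6] → '""n"'.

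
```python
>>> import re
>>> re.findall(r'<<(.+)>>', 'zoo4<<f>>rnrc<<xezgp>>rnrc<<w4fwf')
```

['f>>rnrc<<xezgp']

With a single group, `findall` returns only what that group captured — 1 item.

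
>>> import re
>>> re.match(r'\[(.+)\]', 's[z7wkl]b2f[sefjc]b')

`re.match` won't scan ahead — the pattern has to work from the very first character.
Here the string doesn't start with a match, so the call returns None.

None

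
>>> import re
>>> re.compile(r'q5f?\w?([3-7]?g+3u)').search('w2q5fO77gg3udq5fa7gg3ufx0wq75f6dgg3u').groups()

The match spans [13:22] → 'q5fa7gg3u'.
Captured: group 1 = '7gg3u'.

('7gg3u',)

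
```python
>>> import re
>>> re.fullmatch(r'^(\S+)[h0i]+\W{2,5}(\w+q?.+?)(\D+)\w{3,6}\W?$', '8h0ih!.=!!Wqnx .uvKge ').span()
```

(0, 22)

This matches anchored at the start of the string; then one or more of a non-whitespace character (captured); then one or more of one of [h0i], then 2 to 5 of a non-word character; then one or more of a word character, then optionally a literal 'q', then one or more of any character (lazy) (captured); then one or more of a non-digit (captured); then 3 to 6 of a word character, then optionally a non-word character; then anchored at the end.
`re.fullmatch` requires the pattern to consume the entire string.
The match spans [0:22] → '8h0ih!.=!!Wqnx .uvKge '.
Captured: group 1 = '8h0i', group 2 = 'Wqnx ', group 3 = '.uv'.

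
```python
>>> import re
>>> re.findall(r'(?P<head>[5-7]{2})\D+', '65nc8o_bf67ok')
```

Pattern: exactly 2 of a character in [5-7] (captured as 'head'); then one or more of a non-digit.
Walking the string: at [0:4] match '65nc', group 1 = '65'; at [9:13] match '67ok', group 1 = '67'.
Because there's exactly one group, `findall` drops the full match and keeps group 1 from each hit.

['65', '67']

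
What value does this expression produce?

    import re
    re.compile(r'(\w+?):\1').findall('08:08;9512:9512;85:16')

`\1` has to match the exact text group 1 already captured.
Matches: at [0:5] match '08:08', group 1 = '08'; at [6:15] match '9512:9512', group 1 = '9512'.
One capturing group, so `findall` returns just the captured substring from each match — 2 in all.

['08', '9512']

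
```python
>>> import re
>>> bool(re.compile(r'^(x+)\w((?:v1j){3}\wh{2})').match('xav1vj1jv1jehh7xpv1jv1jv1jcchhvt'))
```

False

`match` is anchored at position 0; if the pattern doesn't fit there, it returns None.
Here the pattern fails at index 0, so the call returns None, and `bool(None)` is False.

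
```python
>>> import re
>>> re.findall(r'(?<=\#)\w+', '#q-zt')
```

['q']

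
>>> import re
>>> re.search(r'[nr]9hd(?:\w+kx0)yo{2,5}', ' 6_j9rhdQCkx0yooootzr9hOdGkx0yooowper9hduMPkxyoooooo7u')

Here the pattern never matches, so the call returns None.

None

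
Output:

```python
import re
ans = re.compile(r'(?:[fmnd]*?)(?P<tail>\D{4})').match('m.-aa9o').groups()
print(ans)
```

('m.-a',)

The match spans [0:4] → 'm.-a'.
Captured: group 1 = 'm.-a'.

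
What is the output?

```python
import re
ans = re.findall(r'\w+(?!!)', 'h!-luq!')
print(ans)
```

The negative lookaround is zero-width — it rules out positions where the adjacent text would match, without consuming anything.
Scanning left to right: at [3:5] → 'lu'.
No capturing groups, so `findall` returns the 1 full match string.

['lu']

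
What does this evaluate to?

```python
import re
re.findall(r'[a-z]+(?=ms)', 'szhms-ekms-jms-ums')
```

The positive lookaround only admits positions where the adjacent text matches; those characters stay outside the span.
Matches: at [0:3] → 'szh'; at [6:8] → 'ek'; at [11:12] → 'j'; at [15:16] → 'u'.
No capturing groups, so `findall` returns the 4 full match strings.

['szh', 'ek', 'j', 'u']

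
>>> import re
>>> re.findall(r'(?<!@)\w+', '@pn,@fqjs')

['n', 'qjs']

The negative lookaround is zero-width — it rules out positions where the adjacent text would match, without consuming anything.
Matches: at [2:3] → 'n'; at [6:9] → 'qjs'.
No capturing groups, so `findall` returns the 2 full match strings.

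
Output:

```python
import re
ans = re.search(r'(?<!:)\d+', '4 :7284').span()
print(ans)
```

(0, 1)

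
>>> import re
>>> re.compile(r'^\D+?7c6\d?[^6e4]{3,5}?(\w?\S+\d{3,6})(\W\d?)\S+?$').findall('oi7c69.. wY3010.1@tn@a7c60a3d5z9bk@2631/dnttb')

[('wY3010.1@tn@a7c60a3d5z9bk@2631', '/')]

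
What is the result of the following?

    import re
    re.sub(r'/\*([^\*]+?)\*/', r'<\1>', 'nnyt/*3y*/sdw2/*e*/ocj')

The replacement refers to a captured group, so each match is rewritten using its own captured text.

'nnyt<3y>sdw2<e>ocj'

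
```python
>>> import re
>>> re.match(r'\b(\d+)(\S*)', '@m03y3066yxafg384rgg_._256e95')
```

The pattern matches a word boundary (`\b`, zero-width); then one or more of a digit (captured); then zero or more of a non-whitespace character (captured).
`re.match` only tries the pattern at the start of the string.
Here position 0 doesn't satisfy it, so the call returns None.

None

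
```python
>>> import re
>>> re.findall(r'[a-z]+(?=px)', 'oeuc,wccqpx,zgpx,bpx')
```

['wccq', 'zg', 'b']

The lookaround is zero-width — it requires the adjacent text to match without consuming it, so the asserted text isn't part of the match.
Walking the string: at [5:9] → 'wccq'; at [12:14] → 'zg'; at [17:18] → 'b'.
With no groups in the pattern, `findall` gives back each whole match — 3 here.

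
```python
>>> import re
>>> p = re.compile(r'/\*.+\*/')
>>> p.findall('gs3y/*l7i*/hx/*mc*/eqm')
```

['/*l7i*/hx/*mc*/']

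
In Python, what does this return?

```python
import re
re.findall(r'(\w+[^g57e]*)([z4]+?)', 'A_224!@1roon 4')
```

Pattern: one or more of a word character, then zero or more of any character except [g57e] (captured); then one or more of one of [z4] (lazy) (captured).
Scanning left to right: at [0:14] match 'A_224!@1roon 4', groups = ('A_224!@1roon ', '4').
`findall` packs the 2 group values into a tuple for every match.

[('A_224!@1roon ', '4')]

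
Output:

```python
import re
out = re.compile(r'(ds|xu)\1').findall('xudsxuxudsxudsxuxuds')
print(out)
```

After group 1 captures some text, `\1` only succeeds where that same text appears again.
`findall` collects group 1 from each match (2 total).

['xu', 'xu']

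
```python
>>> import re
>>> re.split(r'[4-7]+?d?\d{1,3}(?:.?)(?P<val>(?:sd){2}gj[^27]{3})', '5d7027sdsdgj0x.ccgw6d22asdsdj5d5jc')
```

['', 'sdsdgj0x.', 'ccgw6d22asdsdj5d5jc']

Pattern: one or more of a character in [4-7] (lazy), then optionally the literal 'd', then 1 to 3 of a digit; then optionally any character (non-capturing group); then the literal 'sd' repeated 2 times, then the literal 'gj', then exactly 3 of any character except [27] (captured as 'val').
With a capturing group present, the delimiter's captured portion is kept in the result list.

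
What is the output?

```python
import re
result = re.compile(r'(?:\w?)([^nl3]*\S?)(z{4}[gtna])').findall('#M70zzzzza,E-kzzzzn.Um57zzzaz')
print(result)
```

This matches optionally a word character (non-capturing group); then zero or more of any character except [nl3], then optionally a non-whitespace character (captured); then exactly 4 of the literal 'z', then one of [gtna] (captured).
Scanning left to right: at [0:19] match '#M70zzzzza,E-kzzzzn', groups = ('#M70zzzzza,E-k', 'zzzzn').
`findall` packs the 2 group values into a tuple for every match.

[('#M70zzzzza,E-k', 'zzzzn')]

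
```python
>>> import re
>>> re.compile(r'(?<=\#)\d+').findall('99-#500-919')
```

['500']

The positive lookaround only admits positions where the adjacent text matches; those characters stay outside the span.
Walking the string: at [4:7] → '500'.
With no groups in the pattern, `findall` gives back each whole match — 1 here.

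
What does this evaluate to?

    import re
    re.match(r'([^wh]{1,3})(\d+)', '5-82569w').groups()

The pattern matches 1 to 3 of any character except [wh] (captured); then one or more of a digit (captured).
With `match`, the pattern is implicitly anchored at the beginning.
The match spans [0:7] → '5-82569'.
Captured: group 1 = '5-8', group 2 = '2569'.

('5-8', '2569')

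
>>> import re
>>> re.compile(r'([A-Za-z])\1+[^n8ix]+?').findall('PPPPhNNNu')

['P', 'N']

After group 1 captures some text, `\1` only succeeds where that same text appears again.
Matches: at [0:5] match 'PPPPh', group 1 = 'P'; at [5:9] match 'NNNu', group 1 = 'N'.
Because there's exactly one group, `findall` drops the full match and keeps group 1 from each hit.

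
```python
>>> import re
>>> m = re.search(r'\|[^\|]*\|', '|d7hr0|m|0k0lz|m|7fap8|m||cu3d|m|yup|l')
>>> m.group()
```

The match spans [0:7] → '|d7hr0|'.

'|d7hr0|'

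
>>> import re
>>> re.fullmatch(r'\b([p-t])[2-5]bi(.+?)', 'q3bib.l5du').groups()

('q', 'b.l5du')

The pattern matches a word boundary (`\b`, zero-width); then a character in [p-t] (captured); then a character in [2-5], then the literal 'bi'; then one or more of any character (lazy) (captured).
`re.fullmatch` requires the pattern to consume the entire string.
The match spans [0:10] → 'q3bib.l5du'.
Captured: group 1 = 'q', group 2 = 'b.l5du'.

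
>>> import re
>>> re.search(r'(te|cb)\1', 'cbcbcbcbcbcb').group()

'cbcb'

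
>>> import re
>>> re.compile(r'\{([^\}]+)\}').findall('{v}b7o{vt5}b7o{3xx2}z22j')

['v', 'vt5', '3xx2']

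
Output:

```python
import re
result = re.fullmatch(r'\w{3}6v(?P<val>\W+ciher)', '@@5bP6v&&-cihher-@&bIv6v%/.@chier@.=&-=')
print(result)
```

None

Pattern: exactly 3 of a word character, then the literal '6v'; then one or more of a non-word character, then the literal 'cih', then the literal 'er' (captured as 'val').
For `fullmatch`, every character of the input must be accounted for by the pattern.
Here the string isn't matched end-to-end, so the call returns None.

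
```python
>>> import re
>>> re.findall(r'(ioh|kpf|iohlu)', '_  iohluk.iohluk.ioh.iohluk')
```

['ioh', 'ioh', 'ioh', 'ioh']

Alternation isn't longest-match — the leftmost alternative that fits at this position is chosen.
Matches: at [3:6] match 'ioh', group 1 = 'ioh'; at [10:13] match 'ioh', group 1 = 'ioh'; at [17:20] match 'ioh', group 1 = 'ioh'; at [21:24] match 'ioh', group 1 = 'ioh'.
Because there's exactly one group, `findall` drops the full match and keeps group 1 from each hit.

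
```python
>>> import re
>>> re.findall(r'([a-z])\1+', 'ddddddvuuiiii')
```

['d', 'u', 'i']

The backreference `\1` re-matches whatever the first group consumed, character for character.
Because there's exactly one group, `findall` drops the full match and keeps group 1 from each hit.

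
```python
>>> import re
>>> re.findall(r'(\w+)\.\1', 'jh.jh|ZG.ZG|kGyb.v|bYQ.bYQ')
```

['jh', 'ZG', 'bYQ']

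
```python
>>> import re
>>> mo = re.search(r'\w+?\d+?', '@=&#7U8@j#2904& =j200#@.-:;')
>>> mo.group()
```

'7U8'

The pattern matches one or more of a word character (lazy); then one or more of a digit (lazy).
`search` walks the string left to right and returns the first match it finds.
The match spans [4:7] → '7U8'.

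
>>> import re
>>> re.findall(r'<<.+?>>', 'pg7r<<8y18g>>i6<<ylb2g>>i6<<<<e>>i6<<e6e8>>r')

['<<8y18g>>', '<<ylb2g>>', '<<<<e>>', '<<e6e8>>']

Because the quantifier is non-greedy, it stops expanding at the earliest point where the rest of the pattern can succeed.
`findall` yields the raw match text (4 of them) because the pattern has no groups.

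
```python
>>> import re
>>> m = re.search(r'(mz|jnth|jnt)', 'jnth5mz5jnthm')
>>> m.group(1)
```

'jnth'

Alternation isn't longest-match — the leftmost alternative that fits at this position is chosen.
`search` walks the string left to right and returns the first match it finds.
The match spans [0:4] → 'jnth'.
Captured: group 1 = 'jnth'.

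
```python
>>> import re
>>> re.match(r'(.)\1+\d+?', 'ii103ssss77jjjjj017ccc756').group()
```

With `match`, the pattern is implicitly anchored at the beginning.
The match spans [0:3] → 'ii1'.

'ii1'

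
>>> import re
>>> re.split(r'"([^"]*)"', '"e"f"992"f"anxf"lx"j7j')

['', 'e', 'f', '992', 'f', 'anxf', 'lx"j7j']

With a capturing group present, the delimiter's captured portion is kept in the result list.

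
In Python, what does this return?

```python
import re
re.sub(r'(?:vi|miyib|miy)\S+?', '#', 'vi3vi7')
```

Matches: at [0:3] → 'vi3'; at [3:6] → 'vi7'.
`sub` substitutes '#' at each match site.

'##'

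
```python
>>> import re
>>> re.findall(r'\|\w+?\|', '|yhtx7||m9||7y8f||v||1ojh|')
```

['|yhtx7|', '|m9|', '|7y8f|', '|v|', '|1ojh|']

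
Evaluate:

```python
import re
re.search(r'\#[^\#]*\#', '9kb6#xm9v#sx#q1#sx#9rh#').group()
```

Unlike `match`, `search` isn't anchored — it looks for the pattern anywhere in the string.
The match spans [4:10] → '#xm9v#'.

'#xm9v#'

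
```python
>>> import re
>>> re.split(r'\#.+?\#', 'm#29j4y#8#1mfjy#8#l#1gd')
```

['m', '8', '8', '1gd']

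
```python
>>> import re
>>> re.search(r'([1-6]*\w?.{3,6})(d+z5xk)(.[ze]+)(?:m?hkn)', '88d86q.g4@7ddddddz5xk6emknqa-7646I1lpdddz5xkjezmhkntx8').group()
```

The match spans [30:51] → '646I1lpdddz5xkjezmhkn'.

'646I1lpdddz5xkjezmhkn'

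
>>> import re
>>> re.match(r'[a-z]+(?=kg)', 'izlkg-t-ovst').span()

(0, 3)

`re.match` won't scan ahead — the pattern has to work from the very first character.
The match spans [0:3] → 'izl'.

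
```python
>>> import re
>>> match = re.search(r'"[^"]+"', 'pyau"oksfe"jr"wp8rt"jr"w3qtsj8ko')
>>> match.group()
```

'"oksfe"'

`search` walks the string left to right and returns the first match it finds.
The match spans [4:11] → '"oksfe"'.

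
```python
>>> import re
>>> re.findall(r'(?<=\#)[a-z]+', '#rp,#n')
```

['rp', 'n']

Because the assertion is zero-width, the text it checks is not consumed and won't appear in the result.
Scanning left to right: at [1:3] → 'rp'; at [5:6] → 'n'.
No capturing groups, so `findall` returns the 2 full match strings.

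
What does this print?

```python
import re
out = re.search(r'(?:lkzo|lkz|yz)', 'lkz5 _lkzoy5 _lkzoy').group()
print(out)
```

The match spans [0:3] → 'lkz'.

lkz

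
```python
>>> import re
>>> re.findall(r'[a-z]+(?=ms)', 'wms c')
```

['w']

The lookaround is zero-width — it requires the adjacent text to match without consuming it, so the asserted text isn't part of the match.
No capturing groups, so `findall` returns the 1 full match string.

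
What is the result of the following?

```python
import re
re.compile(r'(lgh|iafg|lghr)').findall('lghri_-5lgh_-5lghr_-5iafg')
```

['lgh', 'lgh', 'lgh', 'iafg']

Alternation isn't longest-match — the leftmost alternative that fits at this position is chosen.
With a single group, `findall` returns only what that group captured — 4 items.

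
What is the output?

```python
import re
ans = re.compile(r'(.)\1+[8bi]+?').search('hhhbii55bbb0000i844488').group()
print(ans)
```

hhhb

A backreference is literal: `\1` must see the identical characters the first group matched.
The match spans [0:4] → 'hhhb'.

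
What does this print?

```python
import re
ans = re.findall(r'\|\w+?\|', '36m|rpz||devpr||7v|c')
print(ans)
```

['|rpz|', '|devpr|', '|7v|']

Matches: at [3:8] → '|rpz|'; at [8:15] → '|devpr|'; at [15:19] → '|7v|'.
With no groups in the pattern, `findall` gives back each whole match — 3 here.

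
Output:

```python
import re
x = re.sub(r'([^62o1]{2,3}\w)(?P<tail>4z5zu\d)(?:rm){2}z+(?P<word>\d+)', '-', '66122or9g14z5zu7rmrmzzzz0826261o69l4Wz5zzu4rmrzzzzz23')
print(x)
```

66122o-o69l4Wz5zzu4rmrzzzzz23

The pattern matches 2 to 3 of any character except [62o1], then a word character (captured); then the literal '4z', then the literal '5zu', then a digit (captured as 'tail'); then the literal 'rm' repeated 2 times, then one or more of a literal 'z'; then one or more of a digit (captured as 'word').
`sub` substitutes '-' at each match site.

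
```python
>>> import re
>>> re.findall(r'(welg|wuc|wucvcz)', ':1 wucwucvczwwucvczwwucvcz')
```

['wuc', 'wuc', 'wuc', 'wuc']

The regex engine tests alternatives in the order written; an earlier branch that matches wins even if a later one would match more.
With a single group, `findall` returns only what that group captured — 4 items.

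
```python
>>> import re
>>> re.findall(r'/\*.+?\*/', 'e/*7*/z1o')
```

`findall` yields the raw match text (1 of them) because the pattern has no groups.

['/*7*/']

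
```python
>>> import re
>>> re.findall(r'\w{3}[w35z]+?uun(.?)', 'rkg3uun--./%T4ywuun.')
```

['-', '.']

The pattern matches exactly 3 of a word character, then one or more of one of [w35z] (lazy), then the literal 'uun'; then optionally any character (captured).
`findall` collects group 1 from each match (2 total).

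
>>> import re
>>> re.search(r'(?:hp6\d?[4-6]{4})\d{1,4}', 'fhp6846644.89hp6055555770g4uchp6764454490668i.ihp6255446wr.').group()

Pattern: the literal 'hp6', then optionally a digit, then exactly 4 of a character in [4-6] (non-capturing group); then 1 to 4 of a digit.
`re.search` tries every starting position until one works.
The match spans [1:10] → 'hp6846644'.

'hp6846644'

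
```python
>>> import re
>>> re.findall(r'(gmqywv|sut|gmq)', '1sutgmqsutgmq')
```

['sut', 'gmq', 'sut', 'gmq']

Because there's exactly one group, `findall` drops the full match and keeps group 1 from each hit.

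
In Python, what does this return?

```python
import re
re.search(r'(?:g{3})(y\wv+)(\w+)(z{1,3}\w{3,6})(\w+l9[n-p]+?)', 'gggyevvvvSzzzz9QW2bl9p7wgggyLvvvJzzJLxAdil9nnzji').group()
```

'gggyevvvvSzzzz9QW2bl9p7wgggyLvvvJzzJLxAdil9n'

The pattern matches exactly 3 of a literal 'g' (non-capturing group); then a literal 'y', then a word character, then one or more of the literal 'v' (captured); then one or more of a word character (captured); then 1 to 3 of a literal 'z', then 3 to 6 of a word character (captured); then one or more of a word character, then the literal 'l9', then one or more of a character in [n-p] (lazy) (captured).
The match spans [0:44] → 'gggyevvvvSzzzz9QW2bl9p7wgggyLvvvJzzJLxAdil9n'.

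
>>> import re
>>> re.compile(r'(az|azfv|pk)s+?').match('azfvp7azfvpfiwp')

`match` is anchored at position 0; if the pattern doesn't fit there, it returns None.
Here the pattern fails at index 0, so the call returns None.

None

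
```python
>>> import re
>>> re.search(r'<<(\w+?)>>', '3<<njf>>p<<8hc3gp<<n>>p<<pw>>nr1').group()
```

'<<njf>>'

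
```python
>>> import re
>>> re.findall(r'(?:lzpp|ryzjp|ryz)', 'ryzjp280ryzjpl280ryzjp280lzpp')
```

Alternation isn't longest-match — the leftmost alternative that fits at this position is chosen.
`findall` yields the raw match text (4 of them) because the pattern has no groups.

['ryzjp', 'ryzjp', 'ryzjp', 'lzpp']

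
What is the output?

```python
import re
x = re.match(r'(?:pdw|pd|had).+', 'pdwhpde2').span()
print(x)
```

(0, 8)

`re.match` only tries the pattern at the start of the string.
The match spans [0:8] → 'pdwhpde2'.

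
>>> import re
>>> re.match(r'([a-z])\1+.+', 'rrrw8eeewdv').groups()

('r',)

The match spans [0:11] → 'rrrw8eeewdv'.
Captured: group 1 = 'r'.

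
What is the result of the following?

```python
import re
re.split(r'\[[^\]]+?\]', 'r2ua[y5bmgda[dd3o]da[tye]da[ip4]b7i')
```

Each match becomes a cut point; 4 segments remain.

['r2ua', 'da', 'da', 'b7i']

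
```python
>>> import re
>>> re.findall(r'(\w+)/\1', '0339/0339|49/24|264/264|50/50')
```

After group 1 captures some text, `\1` only succeeds where that same text appears again.
Because there's exactly one group, `findall` drops the full match and keeps group 1 from each hit.

['0339', '264', '50']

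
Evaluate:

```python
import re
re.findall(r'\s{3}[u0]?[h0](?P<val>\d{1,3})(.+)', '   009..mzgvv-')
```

[('9', '..mzgvv-')]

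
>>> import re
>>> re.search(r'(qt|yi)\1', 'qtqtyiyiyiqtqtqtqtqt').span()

(0, 4)

`\1` has to match the exact text group 1 already captured.
The match spans [0:4] → 'qtqt'.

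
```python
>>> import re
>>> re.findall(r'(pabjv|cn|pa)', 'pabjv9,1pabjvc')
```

Branches in `(...|...)` are attempted left-to-right; the first branch that allows the whole pattern to succeed is taken.
Scanning left to right: at [0:5] match 'pabjv', group 1 = 'pabjv'; at [8:13] match 'pabjv', group 1 = 'pabjv'.
With a single group, `findall` returns only what that group captured — 2 items.

['pabjv', 'pabjv']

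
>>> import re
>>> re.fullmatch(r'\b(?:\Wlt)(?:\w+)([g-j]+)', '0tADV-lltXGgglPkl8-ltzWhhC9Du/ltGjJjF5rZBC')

None

Pattern: a word boundary (`\b`, zero-width); then a non-word character, then the literal 'lt' (non-capturing group); then one or more of a word character (non-capturing group); then one or more of a character in [g-j] (captured).
`re.fullmatch` requires the pattern to consume the entire string.
Here the string isn't matched end-to-end, so the call returns None.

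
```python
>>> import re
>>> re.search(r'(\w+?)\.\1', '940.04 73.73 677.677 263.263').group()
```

A backreference is literal: `\1` must see the identical characters the first group matched.
`re.search` scans for the first position where the pattern succeeds.
The match spans [2:5] → '0.0'.
Captured: group 1 = '0'.

'0.0'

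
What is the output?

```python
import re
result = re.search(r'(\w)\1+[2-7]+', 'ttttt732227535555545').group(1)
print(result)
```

The backreference `\1` re-matches whatever the first group consumed, character for character.
Unlike `match`, `search` isn't anchored — it looks for the pattern anywhere in the string.
The match spans [0:20] → 'ttttt732227535555545'.
Captured: group 1 = 't'.

t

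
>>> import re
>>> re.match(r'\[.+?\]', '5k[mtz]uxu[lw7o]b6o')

None

With `match`, the pattern is implicitly anchored at the beginning.
Here the pattern fails at index 0, so the call returns None.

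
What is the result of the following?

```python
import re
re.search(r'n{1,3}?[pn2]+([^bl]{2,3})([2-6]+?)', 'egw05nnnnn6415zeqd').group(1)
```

'641'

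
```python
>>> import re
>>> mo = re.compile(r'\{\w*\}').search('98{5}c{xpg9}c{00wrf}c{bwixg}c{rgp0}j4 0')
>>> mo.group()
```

'{5}'

`re.search` tries every starting position until one works.
The match spans [2:5] → '{5}'.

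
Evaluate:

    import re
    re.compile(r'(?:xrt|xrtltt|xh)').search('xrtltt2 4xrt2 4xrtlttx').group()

'xrt'

Alternation tries branches left to right and keeps the first one that lets the overall match succeed at that position.
`search` walks the string left to right and returns the first match it finds.
The match spans [0:3] → 'xrt'.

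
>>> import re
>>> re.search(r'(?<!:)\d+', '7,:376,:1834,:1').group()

Because the assertion is negative and zero-width, positions next to the forbidden text are skipped.
The match spans [0:1] → '7'.

'7'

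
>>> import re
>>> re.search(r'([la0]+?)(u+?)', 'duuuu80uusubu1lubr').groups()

This matches one or more of one of [la0] (lazy) (captured); then one or more of a literal 'u' (lazy) (captured).
With the lazy modifier that quantifier settles for the fewest repetitions that let the rest of the pattern succeed (the atoms after it are unaffected and can still be greedy).
`re.search` tries every starting position until one works.
The match spans [6:8] → '0u'.
Captured: group 1 = '0', group 2 = 'u'.

('0', 'u')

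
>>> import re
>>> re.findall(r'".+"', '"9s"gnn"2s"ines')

['"9s"gnn"2s"']

Walking the string: at [0:11] → '"9s"gnn"2s"'.
With no groups in the pattern, `findall` gives back each whole match — 1 here.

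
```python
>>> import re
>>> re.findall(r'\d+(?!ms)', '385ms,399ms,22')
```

['38', '39', '22']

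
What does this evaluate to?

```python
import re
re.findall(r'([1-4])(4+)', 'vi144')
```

This matches a character in [1-4] (captured); then one or more of a literal '4' (captured).
Walking the string: at [2:5] match '144', groups = ('1', '44').
2 groups means the one result is a tuple of 2 captured strings — 1 here.

[('1', '44')]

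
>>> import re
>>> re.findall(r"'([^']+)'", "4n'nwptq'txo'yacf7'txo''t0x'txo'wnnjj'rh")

One capturing group, so `findall` returns just the captured substring from each match — 4 in all.

['nwptq', 'yacf7', 't0x', 'wnnjj']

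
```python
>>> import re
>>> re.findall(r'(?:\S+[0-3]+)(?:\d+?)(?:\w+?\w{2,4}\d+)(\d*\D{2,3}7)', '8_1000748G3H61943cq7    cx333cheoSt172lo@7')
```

['cq7', 'lo@7']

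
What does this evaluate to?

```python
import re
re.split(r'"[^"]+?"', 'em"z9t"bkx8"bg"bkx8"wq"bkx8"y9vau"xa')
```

['em', 'bkx8', 'bkx8', 'bkx8', 'xa']

Matches to split on: at [2:7] → '"z9t"'; at [11:15] → '"bg"'; at [19:23] → '"wq"'; at [27:34] → '"y9vau"'.
Splitting on the pattern gives 5 pieces.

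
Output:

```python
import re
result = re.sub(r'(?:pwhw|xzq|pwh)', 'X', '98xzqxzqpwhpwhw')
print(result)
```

98XXXX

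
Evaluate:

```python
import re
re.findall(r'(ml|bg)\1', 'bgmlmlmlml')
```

['ml', 'ml']

`\1` is not a pattern — it's the concrete string captured by group 1, re-applied verbatim.
Scanning left to right: at [2:6] match 'mlml', group 1 = 'ml'; at [6:10] match 'mlml', group 1 = 'ml'.
One capturing group, so `findall` returns just the captured substring from each match — 2 in all.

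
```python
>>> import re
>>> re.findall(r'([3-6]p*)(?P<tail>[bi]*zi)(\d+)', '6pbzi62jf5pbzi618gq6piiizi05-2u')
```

[('6p', 'bzi', '62'), ('5p', 'bzi', '618'), ('6p', 'iiizi', '05')]

Pattern: a character in [3-6], then zero or more of a literal 'p' (captured); then zero or more of one of [bi], then the literal 'zi' (captured as 'tail'); then one or more of a digit (captured).
Scanning left to right: at [0:7] match '6pbzi62', groups = ('6p', 'bzi', '62'); at [9:17] match '5pbzi618', groups = ('5p', 'bzi', '618'); at [19:28] match '6piiizi05', groups = ('6p', 'iiizi', '05').
Multiple groups make `findall` return tuples — one 3-tuple for each match.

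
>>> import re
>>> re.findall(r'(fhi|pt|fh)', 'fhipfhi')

['fhi', 'fhi']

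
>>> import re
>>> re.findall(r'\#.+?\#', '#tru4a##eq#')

A `+?`/`*?`/`{m,n}?` starts at its minimum and grows only as far as needed for what follows to match.
No capturing groups, so `findall` returns the 2 full match strings.

['#tru4a#', '#eq#']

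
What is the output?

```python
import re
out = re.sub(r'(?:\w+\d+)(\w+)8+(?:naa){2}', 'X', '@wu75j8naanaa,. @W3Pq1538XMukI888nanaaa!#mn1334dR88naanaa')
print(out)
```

Pattern: one or more of a word character, then one or more of a digit (non-capturing group); then one or more of a word character (captured); then one or more of a literal '8', then the literal 'naa' repeated 2 times.
Matches: at [1:13] → 'wu75j8naanaa'; at [41:57] → 'mn1334dR88naanaa'.
Every occurrence is swapped for 'X'.

@X,. @W3Pq1538XMukI888nanaaa!#X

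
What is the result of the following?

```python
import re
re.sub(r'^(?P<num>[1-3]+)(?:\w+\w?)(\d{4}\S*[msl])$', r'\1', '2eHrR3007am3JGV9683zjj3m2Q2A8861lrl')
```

'2'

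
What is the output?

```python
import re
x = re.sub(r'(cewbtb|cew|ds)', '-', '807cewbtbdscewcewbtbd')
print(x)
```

`|` is ordered: at each position the engine commits to the first alternative that works.
Each match is replaced by '-'.

807----d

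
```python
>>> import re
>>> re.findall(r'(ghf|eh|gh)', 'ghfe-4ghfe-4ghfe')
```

The regex engine tests alternatives in the order written; an earlier branch that matches wins even if a later one would match more.
`findall` collects group 1 from each match (3 total).

['ghf', 'ghf', 'ghf']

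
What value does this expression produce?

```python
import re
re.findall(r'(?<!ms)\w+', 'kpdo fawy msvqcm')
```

`(?!…)`/`(?<!…)` only lets a position through if the neighbouring text does NOT match; no characters are consumed.
`findall` yields the raw match text (3 of them) because the pattern has no groups.

['kpdo', 'fawy', 'msvqcm']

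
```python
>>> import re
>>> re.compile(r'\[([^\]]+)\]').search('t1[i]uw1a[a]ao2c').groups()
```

('i',)

The match spans [2:5] → '[i]'.
Captured: group 1 = 'i'.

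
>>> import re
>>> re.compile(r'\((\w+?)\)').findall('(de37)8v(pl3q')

['de37']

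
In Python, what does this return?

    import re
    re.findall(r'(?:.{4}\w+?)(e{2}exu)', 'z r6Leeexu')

['eeexu']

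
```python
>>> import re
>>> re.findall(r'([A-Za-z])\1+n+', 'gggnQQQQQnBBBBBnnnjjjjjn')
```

The backreference `\1` re-matches whatever the first group consumed, character for character.
Matches: at [0:4] match 'gggn', group 1 = 'g'; at [4:10] match 'QQQQQn', group 1 = 'Q'; at [10:18] match 'BBBBBnnn', group 1 = 'B'; at [18:24] match 'jjjjjn', group 1 = 'j'.
Because there's exactly one group, `findall` drops the full match and keeps group 1 from each hit.

['g', 'Q', 'B', 'j']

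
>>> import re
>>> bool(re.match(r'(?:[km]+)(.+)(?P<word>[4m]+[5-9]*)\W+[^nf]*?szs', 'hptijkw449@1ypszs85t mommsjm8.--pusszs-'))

False

This matches one or more of one of [km] (non-capturing group); then one or more of any character (captured); then one or more of one of [4m], then zero or more of a character in [5-9] (captured as 'word'); then one or more of a non-word character, then zero or more of any character except [nf] (lazy), then the literal 'szs'.
`re.match` only tries the pattern at the start of the string.
Here position 0 doesn't satisfy it, so the call returns None, and `bool(None)` is False.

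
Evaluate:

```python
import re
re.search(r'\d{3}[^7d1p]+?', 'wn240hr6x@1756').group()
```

'240h'

Pattern: exactly 3 of a digit; then one or more of any character except [7d1p] (lazy).
Unlike `match`, `search` isn't anchored — it looks for the pattern anywhere in the string.
The match spans [2:6] → '240h'.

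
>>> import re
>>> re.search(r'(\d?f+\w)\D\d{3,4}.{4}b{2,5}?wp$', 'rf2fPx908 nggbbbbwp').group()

The pattern matches optionally a digit, then one or more of the literal 'f', then a word character (captured); then a non-digit, then 3 to 4 of a digit; then exactly 4 of any character, then 2 to 5 of a literal 'b' (lazy), then the literal 'wp'; then anchored at the end.
`re.search` scans for the first position where the pattern succeeds.
The match spans [2:19] → '2fPx908 nggbbbbwp'.
Captured: group 1 = '2fP'.

'2fPx908 nggbbbbwp'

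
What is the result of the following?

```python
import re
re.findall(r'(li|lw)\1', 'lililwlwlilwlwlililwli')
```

['li', 'lw', 'lw', 'li']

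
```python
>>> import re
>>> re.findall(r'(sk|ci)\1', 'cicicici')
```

['ci', 'ci']

The backreference `\1` re-matches whatever the first group consumed, character for character.
With a single group, `findall` returns only what that group captured — 2 items.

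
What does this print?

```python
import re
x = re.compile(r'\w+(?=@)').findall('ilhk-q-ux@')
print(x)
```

The `(?=…)`/`(?<=…)` assertion just peeks at neighbouring text; it doesn't advance the match position.
Walking the string: at [7:9] → 'ux'.
`findall` yields the raw match text (1 of them) because the pattern has no groups.

['ux']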